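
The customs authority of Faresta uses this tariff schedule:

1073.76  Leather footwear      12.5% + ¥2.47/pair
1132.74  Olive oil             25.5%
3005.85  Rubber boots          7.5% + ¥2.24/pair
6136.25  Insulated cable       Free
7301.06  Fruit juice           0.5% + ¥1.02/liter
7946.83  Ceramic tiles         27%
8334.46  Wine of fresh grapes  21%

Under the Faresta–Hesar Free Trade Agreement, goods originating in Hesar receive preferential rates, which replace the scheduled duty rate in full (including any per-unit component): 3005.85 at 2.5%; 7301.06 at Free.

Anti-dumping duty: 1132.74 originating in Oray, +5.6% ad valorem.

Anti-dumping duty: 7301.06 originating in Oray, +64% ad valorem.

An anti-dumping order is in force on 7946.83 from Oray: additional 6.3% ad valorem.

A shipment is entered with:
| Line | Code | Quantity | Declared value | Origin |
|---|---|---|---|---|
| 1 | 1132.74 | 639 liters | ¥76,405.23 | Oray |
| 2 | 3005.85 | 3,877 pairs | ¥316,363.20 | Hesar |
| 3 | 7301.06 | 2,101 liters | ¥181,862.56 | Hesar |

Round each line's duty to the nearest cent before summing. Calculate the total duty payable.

¥31,671.11

Line 1 (1132.74, Oray, 639 liters, ¥76,405.23):
Base rate for 1132.74 is 25.5%.
Additional duty on 1132.74 from Oray: +5.6%. Applied ad valorem rate: 25.5% + 5.6% = 31.1%.
Duty = ¥76,405.23 × 31.1% = ¥23,762.03.
Line 2 (3005.85, Hesar, 3,877 pairs, ¥316,363.20):
Base rate for 3005.85 is 7.5% + ¥2.24/pair.
Origin Hesar qualifies under the Faresta–Hesar agreement and 3005.85 is covered: preferential rate 2.5% applies instead.
Duty = ¥316,363.20 × 2.5% = ¥7,909.08.
Line 3 (7301.06, Hesar, 2,101 liters, ¥181,862.56):
Base rate for 7301.06 is 0.5% + ¥1.02/liter.
Origin Hesar qualifies under the Faresta–Hesar agreement and 7301.06 is covered: preferential rate Free applies instead.
The additional-duty order on 7301.06 targets Oray, not Hesar; it does not apply.
Duty = ¥181,862.56 × 0% = ¥0.00.
Total = ¥23,762.03 + ¥7,909.08 + ¥0.00 = ¥31,671.11.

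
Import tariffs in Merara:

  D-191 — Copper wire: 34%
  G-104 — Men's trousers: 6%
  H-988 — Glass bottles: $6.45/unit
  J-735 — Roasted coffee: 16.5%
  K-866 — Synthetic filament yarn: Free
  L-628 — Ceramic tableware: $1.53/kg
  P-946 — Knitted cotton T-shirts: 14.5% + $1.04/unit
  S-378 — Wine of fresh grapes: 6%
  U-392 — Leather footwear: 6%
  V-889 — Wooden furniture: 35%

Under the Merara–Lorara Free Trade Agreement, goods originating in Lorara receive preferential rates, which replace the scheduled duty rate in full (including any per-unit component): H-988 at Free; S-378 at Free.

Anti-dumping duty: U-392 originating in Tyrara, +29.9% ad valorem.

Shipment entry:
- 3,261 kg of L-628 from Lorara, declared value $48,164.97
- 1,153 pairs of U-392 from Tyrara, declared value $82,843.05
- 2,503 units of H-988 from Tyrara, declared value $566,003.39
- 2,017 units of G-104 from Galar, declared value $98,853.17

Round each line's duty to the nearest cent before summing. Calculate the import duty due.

$56,805.52

Line 1 (L-628, Lorara, 3,261 kg, $48,164.97):
Base rate for L-628 is $1.53/kg.
Origin Lorara is the FTA partner but L-628 is not on the preference list; base rate stands.
Duty = 3,261 × $1.53 = $4,989.33.
Line 2 (U-392, Tyrara, 1,153 pairs, $82,843.05):
Base rate for U-392 is 6%.
Additional duty on U-392 from Tyrara: +29.9%. Applied ad valorem rate: 6% + 29.9% = 35.9%.
Duty = $82,843.05 × 35.9% = $29,740.65.
Line 3 (H-988, Tyrara, 2,503 units, $566,003.39):
Base rate for H-988 is $6.45/unit.
H-988 has an FTA preferential rate, but origin Tyrara is not Lorara; base rate stands.
Duty = 2,503 × $6.45 = $16,144.35.
Line 4 (G-104, Galar, 2,017 units, $98,853.17):
Base rate for G-104 is 6%.
Duty = $98,853.17 × 6% = $5,931.19.
Total = $4,989.33 + $29,740.65 + $16,144.35 + $5,931.19 = $56,805.52.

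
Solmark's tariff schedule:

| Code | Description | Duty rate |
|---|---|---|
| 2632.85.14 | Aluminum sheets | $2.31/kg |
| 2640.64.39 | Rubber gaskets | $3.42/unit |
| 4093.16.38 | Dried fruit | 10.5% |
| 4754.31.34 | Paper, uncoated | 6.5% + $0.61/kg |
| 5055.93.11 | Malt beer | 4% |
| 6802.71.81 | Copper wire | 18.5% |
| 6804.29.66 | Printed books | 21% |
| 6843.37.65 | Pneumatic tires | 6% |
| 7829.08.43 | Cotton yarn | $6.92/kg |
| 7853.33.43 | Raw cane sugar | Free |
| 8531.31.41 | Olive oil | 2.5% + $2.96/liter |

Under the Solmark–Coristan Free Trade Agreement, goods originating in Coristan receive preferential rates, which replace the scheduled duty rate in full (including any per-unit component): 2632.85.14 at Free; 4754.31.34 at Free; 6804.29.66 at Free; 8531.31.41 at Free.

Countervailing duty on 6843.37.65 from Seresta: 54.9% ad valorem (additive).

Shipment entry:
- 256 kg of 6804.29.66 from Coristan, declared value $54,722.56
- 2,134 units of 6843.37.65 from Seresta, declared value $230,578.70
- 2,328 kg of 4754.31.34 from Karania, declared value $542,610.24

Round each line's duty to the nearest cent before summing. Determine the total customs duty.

Line 1 (6804.29.66, Coristan, 256 kg, $54,722.56):
Base rate for 6804.29.66 is 21%.
Origin Coristan qualifies under the Solmark–Coristan agreement and 6804.29.66 is covered: preferential rate Free applies instead.
Duty = $54,722.56 × 0% = $0.00.
Line 2 (6843.37.65, Seresta, 2,134 units, $230,578.70):
Base rate for 6843.37.65 is 6%.
Additional duty on 6843.37.65 from Seresta: +54.9%. Applied ad valorem rate: 6% + 54.9% = 60.9%.
Duty = $230,578.70 × 60.9% = $140,422.43.
Line 3 (4754.31.34, Karania, 2,328 kg, $542,610.24):
Base rate for 4754.31.34 is 6.5% + $0.61/kg.
4754.31.34 has an FTA preferential rate, but origin Karania is not Coristan; base rate stands.
Duty = $542,610.24 × 6.5% + 2,328 × $0.61 = $36,689.75.
Total = $0.00 + $140,422.43 + $36,689.75 = $177,112.18.

$177,112.18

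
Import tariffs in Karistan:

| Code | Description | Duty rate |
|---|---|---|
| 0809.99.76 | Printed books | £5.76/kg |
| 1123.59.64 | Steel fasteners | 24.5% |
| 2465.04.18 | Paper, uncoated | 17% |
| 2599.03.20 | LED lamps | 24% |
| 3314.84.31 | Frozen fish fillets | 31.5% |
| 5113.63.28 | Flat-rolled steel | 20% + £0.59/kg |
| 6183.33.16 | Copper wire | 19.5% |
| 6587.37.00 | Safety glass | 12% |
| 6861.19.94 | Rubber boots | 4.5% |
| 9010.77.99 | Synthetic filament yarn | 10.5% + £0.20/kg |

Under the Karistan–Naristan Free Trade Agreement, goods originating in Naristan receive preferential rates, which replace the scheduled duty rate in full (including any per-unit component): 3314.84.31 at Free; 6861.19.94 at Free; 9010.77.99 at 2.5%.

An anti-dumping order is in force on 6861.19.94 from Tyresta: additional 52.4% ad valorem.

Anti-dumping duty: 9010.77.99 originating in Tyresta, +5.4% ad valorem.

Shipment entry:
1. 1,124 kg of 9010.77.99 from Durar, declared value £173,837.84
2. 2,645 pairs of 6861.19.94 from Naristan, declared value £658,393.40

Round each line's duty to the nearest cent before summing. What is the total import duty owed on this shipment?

Line 1 (9010.77.99, Durar, 1,124 kg, £173,837.84):
Base rate for 9010.77.99 is 10.5% + £0.20/kg.
9010.77.99 has an FTA preferential rate, but origin Durar is not Naristan; base rate stands.
The additional-duty order on 9010.77.99 targets Tyresta, not Durar; it does not apply.
Duty = £173,837.84 × 10.5% + 1,124 × £0.20 = £18,477.77.
Line 2 (6861.19.94, Naristan, 2,645 pairs, £658,393.40):
Base rate for 6861.19.94 is 4.5%.
Origin Naristan qualifies under the Karistan–Naristan agreement and 6861.19.94 is covered: preferential rate Free applies instead.
The additional-duty order on 6861.19.94 targets Tyresta, not Naristan; it does not apply.
Duty = £658,393.40 × 0% = £0.00.
Total = £18,477.77 + £0.00 = £18,477.77.

£18,477.77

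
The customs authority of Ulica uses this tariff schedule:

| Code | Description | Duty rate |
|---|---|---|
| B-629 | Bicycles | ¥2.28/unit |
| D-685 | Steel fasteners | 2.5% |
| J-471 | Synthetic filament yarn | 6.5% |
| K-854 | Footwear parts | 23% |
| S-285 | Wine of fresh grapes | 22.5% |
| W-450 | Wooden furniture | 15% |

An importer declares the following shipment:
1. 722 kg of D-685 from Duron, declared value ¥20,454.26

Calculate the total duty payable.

¥511.36

Line 1 (D-685, Duron, 722 kg, ¥20,454.26):
Base rate for D-685 is 2.5%.
Duty = ¥20,454.26 × 2.5% = ¥511.36.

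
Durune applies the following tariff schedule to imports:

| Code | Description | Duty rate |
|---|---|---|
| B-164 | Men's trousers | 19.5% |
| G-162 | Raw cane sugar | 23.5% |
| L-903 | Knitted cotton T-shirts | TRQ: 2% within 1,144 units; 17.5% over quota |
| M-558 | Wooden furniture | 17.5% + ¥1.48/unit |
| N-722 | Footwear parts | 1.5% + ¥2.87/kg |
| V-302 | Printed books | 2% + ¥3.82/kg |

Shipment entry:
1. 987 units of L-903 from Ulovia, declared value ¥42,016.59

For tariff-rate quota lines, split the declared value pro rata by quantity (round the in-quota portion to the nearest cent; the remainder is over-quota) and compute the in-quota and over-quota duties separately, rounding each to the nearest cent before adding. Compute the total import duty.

Line 1 (L-903, Ulovia, 987 units, ¥42,016.59):
Code L-903 is under a tariff-rate quota (threshold 1,144 units). Quantity 987 units is within the quota, so the in-quota rate 2% applies to the full value.
Duty = ¥42,016.59 × 2% = ¥840.33.

¥840.33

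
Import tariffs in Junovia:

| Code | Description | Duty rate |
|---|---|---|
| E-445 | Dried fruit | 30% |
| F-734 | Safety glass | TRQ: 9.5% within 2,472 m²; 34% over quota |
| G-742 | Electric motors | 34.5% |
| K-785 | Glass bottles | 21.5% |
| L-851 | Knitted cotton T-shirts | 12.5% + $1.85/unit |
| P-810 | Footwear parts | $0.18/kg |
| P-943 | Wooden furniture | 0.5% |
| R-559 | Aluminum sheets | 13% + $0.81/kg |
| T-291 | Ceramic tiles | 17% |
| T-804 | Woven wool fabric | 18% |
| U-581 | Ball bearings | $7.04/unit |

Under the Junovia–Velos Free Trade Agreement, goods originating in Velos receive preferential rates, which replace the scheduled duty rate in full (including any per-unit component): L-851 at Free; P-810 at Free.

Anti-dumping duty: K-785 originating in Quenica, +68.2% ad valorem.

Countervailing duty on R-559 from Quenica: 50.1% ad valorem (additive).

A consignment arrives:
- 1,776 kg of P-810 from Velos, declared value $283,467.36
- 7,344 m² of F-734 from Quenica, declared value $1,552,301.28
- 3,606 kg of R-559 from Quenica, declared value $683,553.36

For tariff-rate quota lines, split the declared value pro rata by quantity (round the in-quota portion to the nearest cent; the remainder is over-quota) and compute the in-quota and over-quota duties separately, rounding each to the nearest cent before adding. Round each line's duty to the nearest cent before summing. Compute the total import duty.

$834,011.34

Line 1 (P-810, Velos, 1,776 kg, $283,467.36):
Base rate for P-810 is $0.18/kg.
Origin Velos qualifies under the Junovia–Velos agreement and P-810 is covered: preferential rate Free applies instead.
Duty = $283,467.36 × 0% = $0.00.
Line 2 (F-734, Quenica, 7,344 m², $1,552,301.28):
Code F-734 is under a tariff-rate quota (threshold 2,472 m²). In-quota: 2,472 m² at 9.5%; over-quota: 4,872 m² at 34%.
Pro-rata value split: in-quota = $1,552,301.28 × 2,472/7,344 = $522,506.64; over-quota = $1,552,301.28 − $522,506.64 = $1,029,794.64.
In-quota duty = $522,506.64 × 9.5% = $49,638.13. Over-quota duty = $1,029,794.64 × 34% = $350,130.18.
Line duty = $49,638.13 + $350,130.18 = $399,768.31.
Line 3 (R-559, Quenica, 3,606 kg, $683,553.36):
Base rate for R-559 is 13% + $0.81/kg.
Additional duty on R-559 from Quenica: +50.1%. Applied ad valorem rate: 13% + 50.1% = 63.1%.
Duty = $683,553.36 × 63.1% + 3,606 × $0.81 = $434,243.03.
Total = $0.00 + $399,768.31 + $434,243.03 = $834,011.34.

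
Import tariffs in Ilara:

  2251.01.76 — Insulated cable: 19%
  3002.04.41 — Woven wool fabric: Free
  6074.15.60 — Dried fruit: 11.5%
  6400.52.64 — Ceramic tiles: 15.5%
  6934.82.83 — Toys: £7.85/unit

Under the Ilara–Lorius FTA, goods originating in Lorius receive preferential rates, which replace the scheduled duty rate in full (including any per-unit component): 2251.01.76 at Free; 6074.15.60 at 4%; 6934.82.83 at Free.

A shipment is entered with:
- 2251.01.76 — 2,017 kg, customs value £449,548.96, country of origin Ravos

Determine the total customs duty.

Line 1 (2251.01.76, Ravos, 2,017 kg, £449,548.96):
Base rate for 2251.01.76 is 19%.
2251.01.76 has an FTA preferential rate, but origin Ravos is not Lorius; base rate stands.
Duty = £449,548.96 × 19% = £85,414.30.

£85,414.30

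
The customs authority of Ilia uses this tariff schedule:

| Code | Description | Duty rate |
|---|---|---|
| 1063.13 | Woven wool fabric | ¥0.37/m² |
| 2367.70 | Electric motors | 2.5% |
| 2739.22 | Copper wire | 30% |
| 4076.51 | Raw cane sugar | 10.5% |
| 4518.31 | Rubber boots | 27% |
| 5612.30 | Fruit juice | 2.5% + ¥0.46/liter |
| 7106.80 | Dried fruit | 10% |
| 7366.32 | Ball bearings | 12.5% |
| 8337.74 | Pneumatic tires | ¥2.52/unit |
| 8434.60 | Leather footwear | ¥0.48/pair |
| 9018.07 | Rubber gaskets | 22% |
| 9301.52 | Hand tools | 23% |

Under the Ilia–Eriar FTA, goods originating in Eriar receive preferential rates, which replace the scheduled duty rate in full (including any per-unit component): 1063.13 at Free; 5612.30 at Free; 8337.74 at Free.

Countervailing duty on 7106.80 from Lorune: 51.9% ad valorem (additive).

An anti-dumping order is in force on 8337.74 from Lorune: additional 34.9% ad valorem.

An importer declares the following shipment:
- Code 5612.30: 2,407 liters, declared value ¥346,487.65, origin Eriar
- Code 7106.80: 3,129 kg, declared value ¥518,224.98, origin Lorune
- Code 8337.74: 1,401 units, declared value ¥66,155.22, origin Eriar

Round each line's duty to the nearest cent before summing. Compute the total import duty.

Line 1 (5612.30, Eriar, 2,407 liters, ¥346,487.65):
Base rate for 5612.30 is 2.5% + ¥0.46/liter.
Origin Eriar qualifies under the Ilia–Eriar agreement and 5612.30 is covered: preferential rate Free applies instead.
Duty = ¥346,487.65 × 0% = ¥0.00.
Line 2 (7106.80, Lorune, 3,129 kg, ¥518,224.98):
Base rate for 7106.80 is 10%.
Additional duty on 7106.80 from Lorune: +51.9%. Applied ad valorem rate: 10% + 51.9% = 61.9%.
Duty = ¥518,224.98 × 61.9% = ¥320,781.26.
Line 3 (8337.74, Eriar, 1,401 units, ¥66,155.22):
Base rate for 8337.74 is ¥2.52/unit.
Origin Eriar qualifies under the Ilia–Eriar agreement and 8337.74 is covered: preferential rate Free applies instead.
The additional-duty order on 8337.74 targets Lorune, not Eriar; it does not apply.
Duty = ¥66,155.22 × 0% = ¥0.00.
Total = ¥0.00 + ¥320,781.26 + ¥0.00 = ¥320,781.26.

¥320,781.26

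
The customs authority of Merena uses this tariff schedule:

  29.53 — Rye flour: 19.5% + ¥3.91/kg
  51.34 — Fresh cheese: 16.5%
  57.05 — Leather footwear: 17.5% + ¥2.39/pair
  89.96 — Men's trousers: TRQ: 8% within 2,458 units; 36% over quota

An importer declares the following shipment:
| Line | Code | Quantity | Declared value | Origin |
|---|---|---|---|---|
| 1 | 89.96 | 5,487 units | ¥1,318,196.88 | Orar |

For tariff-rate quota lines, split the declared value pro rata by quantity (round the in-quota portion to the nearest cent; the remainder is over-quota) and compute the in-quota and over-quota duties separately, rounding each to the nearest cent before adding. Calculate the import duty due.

Line 1 (89.96, Orar, 5,487 units, ¥1,318,196.88):
Code 89.96 is under a tariff-rate quota (threshold 2,458 units). In-quota: 2,458 units at 8%; over-quota: 3,029 units at 36%.
Pro-rata value split: in-quota = ¥1,318,196.88 × 2,458/5,487 = ¥590,509.92; over-quota = ¥1,318,196.88 − ¥590,509.92 = ¥727,686.96.
In-quota duty = ¥590,509.92 × 8% = ¥47,240.79. Over-quota duty = ¥727,686.96 × 36% = ¥261,967.31.
Line duty = ¥47,240.79 + ¥261,967.31 = ¥309,208.10.

¥309,208.10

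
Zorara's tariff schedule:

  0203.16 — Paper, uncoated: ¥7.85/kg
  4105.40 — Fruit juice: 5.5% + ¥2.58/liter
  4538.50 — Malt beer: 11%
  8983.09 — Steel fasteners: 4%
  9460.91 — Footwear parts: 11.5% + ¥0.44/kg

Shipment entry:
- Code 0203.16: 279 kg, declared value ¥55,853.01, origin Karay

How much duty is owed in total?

Line 1 (0203.16, Karay, 279 kg, ¥55,853.01):
Base rate for 0203.16 is ¥7.85/kg.
Duty = 279 × ¥7.85 = ¥2,190.15.

¥2,190.15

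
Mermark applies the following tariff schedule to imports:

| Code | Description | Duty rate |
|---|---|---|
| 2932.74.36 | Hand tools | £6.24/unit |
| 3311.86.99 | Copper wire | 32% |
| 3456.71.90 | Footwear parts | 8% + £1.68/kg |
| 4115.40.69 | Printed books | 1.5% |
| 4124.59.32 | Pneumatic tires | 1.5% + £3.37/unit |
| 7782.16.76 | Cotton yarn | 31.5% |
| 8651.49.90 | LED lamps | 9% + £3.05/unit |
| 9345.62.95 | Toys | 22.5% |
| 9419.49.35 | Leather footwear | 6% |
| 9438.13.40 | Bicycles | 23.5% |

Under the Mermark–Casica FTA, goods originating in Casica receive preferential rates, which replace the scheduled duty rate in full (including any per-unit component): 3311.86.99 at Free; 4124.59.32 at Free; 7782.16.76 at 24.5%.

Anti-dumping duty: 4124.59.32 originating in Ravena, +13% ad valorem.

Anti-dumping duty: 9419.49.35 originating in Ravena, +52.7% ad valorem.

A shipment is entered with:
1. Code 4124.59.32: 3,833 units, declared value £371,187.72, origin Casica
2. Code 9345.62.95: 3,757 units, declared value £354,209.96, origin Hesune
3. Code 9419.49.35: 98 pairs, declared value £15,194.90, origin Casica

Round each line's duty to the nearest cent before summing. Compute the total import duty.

£80,608.93

Line 1 (4124.59.32, Casica, 3,833 units, £371,187.72):
Base rate for 4124.59.32 is 1.5% + £3.37/unit.
Origin Casica qualifies under the Mermark–Casica agreement and 4124.59.32 is covered: preferential rate Free applies instead.
The additional-duty order on 4124.59.32 targets Ravena, not Casica; it does not apply.
Duty = £371,187.72 × 0% = £0.00.
Line 2 (9345.62.95, Hesune, 3,757 units, £354,209.96):
Base rate for 9345.62.95 is 22.5%.
Duty = £354,209.96 × 22.5% = £79,697.24.
Line 3 (9419.49.35, Casica, 98 pairs, £15,194.90):
Base rate for 9419.49.35 is 6%.
Origin Casica is the FTA partner but 9419.49.35 is not on the preference list; base rate stands.
The additional-duty order on 9419.49.35 targets Ravena, not Casica; it does not apply.
Duty = £15,194.90 × 6% = £911.69.
Total = £0.00 + £79,697.24 + £911.69 = £80,608.93.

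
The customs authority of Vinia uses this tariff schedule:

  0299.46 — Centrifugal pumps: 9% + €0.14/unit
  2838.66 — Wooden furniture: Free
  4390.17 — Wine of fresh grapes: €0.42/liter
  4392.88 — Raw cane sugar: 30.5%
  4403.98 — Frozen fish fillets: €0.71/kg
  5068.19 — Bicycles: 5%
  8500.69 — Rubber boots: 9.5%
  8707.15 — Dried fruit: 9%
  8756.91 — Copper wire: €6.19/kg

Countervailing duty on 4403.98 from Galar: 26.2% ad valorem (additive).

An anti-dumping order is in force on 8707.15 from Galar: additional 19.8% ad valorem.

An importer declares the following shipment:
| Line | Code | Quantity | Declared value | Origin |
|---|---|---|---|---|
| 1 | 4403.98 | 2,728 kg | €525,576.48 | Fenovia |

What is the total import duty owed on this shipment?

Line 1 (4403.98, Fenovia, 2,728 kg, €525,576.48):
Base rate for 4403.98 is €0.71/kg.
The additional-duty order on 4403.98 targets Galar, not Fenovia; it does not apply.
Duty = 2,728 × €0.71 = €1,936.88.

€1,936.88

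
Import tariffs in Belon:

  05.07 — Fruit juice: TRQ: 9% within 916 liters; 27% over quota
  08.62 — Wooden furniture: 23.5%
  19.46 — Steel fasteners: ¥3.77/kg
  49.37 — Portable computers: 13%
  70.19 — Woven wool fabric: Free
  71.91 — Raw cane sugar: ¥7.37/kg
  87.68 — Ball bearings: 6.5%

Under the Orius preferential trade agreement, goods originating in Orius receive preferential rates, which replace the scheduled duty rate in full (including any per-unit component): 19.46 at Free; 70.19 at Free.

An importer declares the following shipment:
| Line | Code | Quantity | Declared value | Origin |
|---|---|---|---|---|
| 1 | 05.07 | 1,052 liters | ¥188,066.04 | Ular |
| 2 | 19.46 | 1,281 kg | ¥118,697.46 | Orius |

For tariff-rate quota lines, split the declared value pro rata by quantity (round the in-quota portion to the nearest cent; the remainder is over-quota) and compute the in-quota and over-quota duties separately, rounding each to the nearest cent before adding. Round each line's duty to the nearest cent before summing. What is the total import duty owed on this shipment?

¥21,302.23

Line 1 (05.07, Ular, 1,052 liters, ¥188,066.04):
Code 05.07 is under a tariff-rate quota (threshold 916 liters). In-quota: 916 liters at 9%; over-quota: 136 liters at 27%.
Pro-rata value split: in-quota = ¥188,066.04 × 916/1,052 = ¥163,753.32; over-quota = ¥188,066.04 − ¥163,753.32 = ¥24,312.72.
In-quota duty = ¥163,753.32 × 9% = ¥14,737.80. Over-quota duty = ¥24,312.72 × 27% = ¥6,564.43.
Line duty = ¥14,737.80 + ¥6,564.43 = ¥21,302.23.
Line 2 (19.46, Orius, 1,281 kg, ¥118,697.46):
Base rate for 19.46 is ¥3.77/kg.
Origin Orius qualifies under the Belon–Orius agreement and 19.46 is covered: preferential rate Free applies instead.
Duty = ¥118,697.46 × 0% = ¥0.00.
Total = ¥21,302.23 + ¥0.00 = ¥21,302.23.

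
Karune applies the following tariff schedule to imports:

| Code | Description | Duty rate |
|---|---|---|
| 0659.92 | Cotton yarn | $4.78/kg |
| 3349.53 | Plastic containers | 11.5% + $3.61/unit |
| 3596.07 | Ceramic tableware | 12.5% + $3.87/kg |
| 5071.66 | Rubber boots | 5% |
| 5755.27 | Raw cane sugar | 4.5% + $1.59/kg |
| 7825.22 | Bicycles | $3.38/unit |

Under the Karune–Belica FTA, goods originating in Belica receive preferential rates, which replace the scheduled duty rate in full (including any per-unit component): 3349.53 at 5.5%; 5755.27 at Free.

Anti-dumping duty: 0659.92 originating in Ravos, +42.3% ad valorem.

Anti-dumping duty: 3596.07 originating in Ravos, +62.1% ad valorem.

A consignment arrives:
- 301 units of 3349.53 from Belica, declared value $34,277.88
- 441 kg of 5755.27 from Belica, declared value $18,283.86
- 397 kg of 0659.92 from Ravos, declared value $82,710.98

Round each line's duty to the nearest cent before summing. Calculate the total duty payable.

Line 1 (3349.53, Belica, 301 units, $34,277.88):
Base rate for 3349.53 is 11.5% + $3.61/unit.
Origin Belica qualifies under the Karune–Belica agreement and 3349.53 is covered: preferential rate 5.5% applies instead.
Duty = $34,277.88 × 5.5% = $1,885.28.
Line 2 (5755.27, Belica, 441 kg, $18,283.86):
Base rate for 5755.27 is 4.5% + $1.59/kg.
Origin Belica qualifies under the Karune–Belica agreement and 5755.27 is covered: preferential rate Free applies instead.
Duty = $18,283.86 × 0% = $0.00.
Line 3 (0659.92, Ravos, 397 kg, $82,710.98):
Base rate for 0659.92 is $4.78/kg.
Additional duty on 0659.92 from Ravos: +42.3% ad valorem. Applied ad valorem rate = 42.3%.
Duty = $82,710.98 × 42.3% + 397 × $4.78 = $36,884.40.
Total = $1,885.28 + $0.00 + $36,884.40 = $38,769.68.

$38,769.68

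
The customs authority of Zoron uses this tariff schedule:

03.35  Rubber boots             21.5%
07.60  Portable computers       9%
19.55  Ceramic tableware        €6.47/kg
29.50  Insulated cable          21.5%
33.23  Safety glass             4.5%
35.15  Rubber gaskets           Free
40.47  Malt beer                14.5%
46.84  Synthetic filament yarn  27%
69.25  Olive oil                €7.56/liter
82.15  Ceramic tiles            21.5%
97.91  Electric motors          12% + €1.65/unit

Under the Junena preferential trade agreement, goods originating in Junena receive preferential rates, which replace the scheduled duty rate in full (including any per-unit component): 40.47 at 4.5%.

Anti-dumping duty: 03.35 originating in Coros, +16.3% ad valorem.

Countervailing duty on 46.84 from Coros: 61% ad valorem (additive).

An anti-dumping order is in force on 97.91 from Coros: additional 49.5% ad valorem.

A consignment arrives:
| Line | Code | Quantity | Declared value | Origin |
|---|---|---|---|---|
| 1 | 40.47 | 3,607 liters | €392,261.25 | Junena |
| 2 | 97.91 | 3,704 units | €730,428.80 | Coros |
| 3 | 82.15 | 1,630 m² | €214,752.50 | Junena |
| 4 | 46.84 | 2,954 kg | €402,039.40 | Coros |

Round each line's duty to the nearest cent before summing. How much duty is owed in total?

Line 1 (40.47, Junena, 3,607 liters, €392,261.25):
Base rate for 40.47 is 14.5%.
Origin Junena qualifies under the Zoron–Junena agreement and 40.47 is covered: preferential rate 4.5% applies instead.
Duty = €392,261.25 × 4.5% = €17,651.76.
Line 2 (97.91, Coros, 3,704 units, €730,428.80):
Base rate for 97.91 is 12% + €1.65/unit.
Additional duty on 97.91 from Coros: +49.5%. Applied ad valorem rate: 12% + 49.5% = 61.5%.
Duty = €730,428.80 × 61.5% + 3,704 × €1.65 = €455,325.31.
Line 3 (82.15, Junena, 1,630 m², €214,752.50):
Base rate for 82.15 is 21.5%.
Origin Junena is the FTA partner but 82.15 is not on the preference list; base rate stands.
Duty = €214,752.50 × 21.5% = €46,171.79.
Line 4 (46.84, Coros, 2,954 kg, €402,039.40):
Base rate for 46.84 is 27%.
Additional duty on 46.84 from Coros: +61%. Applied ad valorem rate: 27% + 61% = 88%.
Duty = €402,039.40 × 88% = €353,794.67.
Total = €17,651.76 + €455,325.31 + €46,171.79 + €353,794.67 = €872,943.53.

€872,943.53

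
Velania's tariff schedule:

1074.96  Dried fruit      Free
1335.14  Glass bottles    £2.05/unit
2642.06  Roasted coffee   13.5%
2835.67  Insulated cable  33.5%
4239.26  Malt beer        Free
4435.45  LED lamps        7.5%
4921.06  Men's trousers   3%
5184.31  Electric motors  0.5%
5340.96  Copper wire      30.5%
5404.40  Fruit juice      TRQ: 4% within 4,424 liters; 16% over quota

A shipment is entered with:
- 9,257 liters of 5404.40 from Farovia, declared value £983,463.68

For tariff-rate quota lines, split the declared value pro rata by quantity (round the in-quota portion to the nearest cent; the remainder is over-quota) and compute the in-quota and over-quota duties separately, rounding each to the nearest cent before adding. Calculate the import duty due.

Line 1 (5404.40, Farovia, 9,257 liters, £983,463.68):
Code 5404.40 is under a tariff-rate quota (threshold 4,424 liters). In-quota: 4,424 liters at 4%; over-quota: 4,833 liters at 16%.
Pro-rata value split: in-quota = £983,463.68 × 4,424/9,257 = £470,005.76; over-quota = £983,463.68 − £470,005.76 = £513,457.92.
In-quota duty = £470,005.76 × 4% = £18,800.23. Over-quota duty = £513,457.92 × 16% = £82,153.27.
Line duty = £18,800.23 + £82,153.27 = £100,953.50.

£100,953.50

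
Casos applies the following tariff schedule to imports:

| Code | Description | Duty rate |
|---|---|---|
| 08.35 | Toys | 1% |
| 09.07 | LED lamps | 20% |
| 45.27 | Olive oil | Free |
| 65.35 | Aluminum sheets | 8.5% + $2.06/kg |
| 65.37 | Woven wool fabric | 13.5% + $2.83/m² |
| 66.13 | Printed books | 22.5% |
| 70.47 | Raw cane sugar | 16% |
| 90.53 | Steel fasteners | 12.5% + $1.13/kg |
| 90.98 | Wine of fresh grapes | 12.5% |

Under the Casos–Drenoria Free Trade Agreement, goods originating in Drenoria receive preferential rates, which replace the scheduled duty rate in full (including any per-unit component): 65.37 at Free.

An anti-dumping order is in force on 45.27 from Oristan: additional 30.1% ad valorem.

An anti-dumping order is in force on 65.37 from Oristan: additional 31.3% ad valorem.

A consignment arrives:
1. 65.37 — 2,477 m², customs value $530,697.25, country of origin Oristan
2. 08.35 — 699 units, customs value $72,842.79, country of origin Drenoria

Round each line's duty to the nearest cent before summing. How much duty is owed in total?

Line 1 (65.37, Oristan, 2,477 m², $530,697.25):
Base rate for 65.37 is 13.5% + $2.83/m².
65.37 has an FTA preferential rate, but origin Oristan is not Drenoria; base rate stands.
Additional duty on 65.37 from Oristan: +31.3%. Applied ad valorem rate: 13.5% + 31.3% = 44.8%.
Duty = $530,697.25 × 44.8% + 2,477 × $2.83 = $244,762.28.
Line 2 (08.35, Drenoria, 699 units, $72,842.79):
Base rate for 08.35 is 1%.
Origin Drenoria is the FTA partner but 08.35 is not on the preference list; base rate stands.
Duty = $72,842.79 × 1% = $728.43.
Total = $244,762.28 + $728.43 = $245,490.71.

$245,490.71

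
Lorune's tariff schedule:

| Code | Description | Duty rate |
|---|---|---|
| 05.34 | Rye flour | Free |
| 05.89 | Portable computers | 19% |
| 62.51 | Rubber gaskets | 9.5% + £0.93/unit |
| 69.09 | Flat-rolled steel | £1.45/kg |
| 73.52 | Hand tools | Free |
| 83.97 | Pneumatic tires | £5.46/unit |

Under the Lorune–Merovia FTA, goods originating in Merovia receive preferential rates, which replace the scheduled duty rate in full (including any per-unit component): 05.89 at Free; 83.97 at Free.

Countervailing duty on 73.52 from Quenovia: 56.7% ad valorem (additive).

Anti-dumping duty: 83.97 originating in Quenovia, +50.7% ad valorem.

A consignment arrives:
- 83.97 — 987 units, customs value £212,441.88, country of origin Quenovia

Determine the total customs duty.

£113,097.05

Line 1 (83.97, Quenovia, 987 units, £212,441.88):
Base rate for 83.97 is £5.46/unit.
83.97 has an FTA preferential rate, but origin Quenovia is not Merovia; base rate stands.
Additional duty on 83.97 from Quenovia: +50.7% ad valorem. Applied ad valorem rate = 50.7%.
Duty = £212,441.88 × 50.7% + 987 × £5.46 = £113,097.05.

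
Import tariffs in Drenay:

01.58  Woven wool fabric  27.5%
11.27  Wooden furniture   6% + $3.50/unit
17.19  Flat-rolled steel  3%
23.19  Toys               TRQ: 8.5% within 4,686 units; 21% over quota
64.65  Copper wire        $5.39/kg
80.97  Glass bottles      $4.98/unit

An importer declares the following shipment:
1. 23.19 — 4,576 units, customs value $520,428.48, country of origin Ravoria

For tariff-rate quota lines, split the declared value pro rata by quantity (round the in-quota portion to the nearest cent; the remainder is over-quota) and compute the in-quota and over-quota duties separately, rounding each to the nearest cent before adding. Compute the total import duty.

$44,236.42

Line 1 (23.19, Ravoria, 4,576 units, $520,428.48):
Code 23.19 is under a tariff-rate quota (threshold 4,686 units). Quantity 4,576 units is within the quota, so the in-quota rate 8.5% applies to the full value.
Duty = $520,428.48 × 8.5% = $44,236.42.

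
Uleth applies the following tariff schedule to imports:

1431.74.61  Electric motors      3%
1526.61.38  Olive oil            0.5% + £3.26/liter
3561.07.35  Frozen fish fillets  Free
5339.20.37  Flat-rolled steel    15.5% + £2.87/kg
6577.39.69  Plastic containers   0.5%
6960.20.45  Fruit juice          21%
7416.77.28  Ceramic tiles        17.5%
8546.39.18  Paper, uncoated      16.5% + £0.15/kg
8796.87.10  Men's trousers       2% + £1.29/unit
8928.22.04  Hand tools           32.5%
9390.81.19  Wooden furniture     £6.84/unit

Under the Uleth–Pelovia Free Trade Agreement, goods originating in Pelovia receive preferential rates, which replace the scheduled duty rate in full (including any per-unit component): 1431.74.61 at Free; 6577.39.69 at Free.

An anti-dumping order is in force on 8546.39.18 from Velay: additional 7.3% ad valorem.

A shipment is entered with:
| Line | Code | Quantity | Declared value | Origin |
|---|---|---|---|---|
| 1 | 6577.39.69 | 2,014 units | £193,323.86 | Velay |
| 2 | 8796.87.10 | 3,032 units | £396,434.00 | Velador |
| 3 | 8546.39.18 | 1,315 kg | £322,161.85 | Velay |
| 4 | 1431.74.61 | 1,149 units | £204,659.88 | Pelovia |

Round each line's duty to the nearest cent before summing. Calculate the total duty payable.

Line 1 (6577.39.69, Velay, 2,014 units, £193,323.86):
Base rate for 6577.39.69 is 0.5%.
6577.39.69 has an FTA preferential rate, but origin Velay is not Pelovia; base rate stands.
Duty = £193,323.86 × 0.5% = £966.62.
Line 2 (8796.87.10, Velador, 3,032 units, £396,434.00):
Base rate for 8796.87.10 is 2% + £1.29/unit.
Duty = £396,434.00 × 2% + 3,032 × £1.29 = £11,839.96.
Line 3 (8546.39.18, Velay, 1,315 kg, £322,161.85):
Base rate for 8546.39.18 is 16.5% + £0.15/kg.
Additional duty on 8546.39.18 from Velay: +7.3%. Applied ad valorem rate: 16.5% + 7.3% = 23.8%.
Duty = £322,161.85 × 23.8% + 1,315 × £0.15 = £76,871.77.
Line 4 (1431.74.61, Pelovia, 1,149 units, £204,659.88):
Base rate for 1431.74.61 is 3%.
Origin Pelovia qualifies under the Uleth–Pelovia agreement and 1431.74.61 is covered: preferential rate Free applies instead.
Duty = £204,659.88 × 0% = £0.00.
Total = £966.62 + £11,839.96 + £76,871.77 + £0.00 = £89,678.35.

£89,678.35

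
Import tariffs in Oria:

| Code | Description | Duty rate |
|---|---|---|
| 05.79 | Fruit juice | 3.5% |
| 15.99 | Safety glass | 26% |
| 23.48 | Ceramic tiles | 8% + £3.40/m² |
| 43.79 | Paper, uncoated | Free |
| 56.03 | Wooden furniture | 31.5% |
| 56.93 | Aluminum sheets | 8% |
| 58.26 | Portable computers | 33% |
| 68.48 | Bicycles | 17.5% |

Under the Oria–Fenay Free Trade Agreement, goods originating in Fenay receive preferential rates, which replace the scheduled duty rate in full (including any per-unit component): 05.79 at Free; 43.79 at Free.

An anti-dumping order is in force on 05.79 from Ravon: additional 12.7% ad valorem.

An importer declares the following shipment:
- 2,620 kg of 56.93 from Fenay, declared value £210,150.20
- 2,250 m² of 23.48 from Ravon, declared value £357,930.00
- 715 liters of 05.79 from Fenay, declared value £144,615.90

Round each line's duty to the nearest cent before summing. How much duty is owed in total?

£53,096.42

Line 1 (56.93, Fenay, 2,620 kg, £210,150.20):
Base rate for 56.93 is 8%.
Origin Fenay is the FTA partner but 56.93 is not on the preference list; base rate stands.
Duty = £210,150.20 × 8% = £16,812.02.
Line 2 (23.48, Ravon, 2,250 m², £357,930.00):
Base rate for 23.48 is 8% + £3.40/m².
Duty = £357,930.00 × 8% + 2,250 × £3.40 = £36,284.40.
Line 3 (05.79, Fenay, 715 liters, £144,615.90):
Base rate for 05.79 is 3.5%.
Origin Fenay qualifies under the Oria–Fenay agreement and 05.79 is covered: preferential rate Free applies instead.
The additional-duty order on 05.79 targets Ravon, not Fenay; it does not apply.
Duty = £144,615.90 × 0% = £0.00.
Total = £16,812.02 + £36,284.40 + £0.00 = £53,096.42.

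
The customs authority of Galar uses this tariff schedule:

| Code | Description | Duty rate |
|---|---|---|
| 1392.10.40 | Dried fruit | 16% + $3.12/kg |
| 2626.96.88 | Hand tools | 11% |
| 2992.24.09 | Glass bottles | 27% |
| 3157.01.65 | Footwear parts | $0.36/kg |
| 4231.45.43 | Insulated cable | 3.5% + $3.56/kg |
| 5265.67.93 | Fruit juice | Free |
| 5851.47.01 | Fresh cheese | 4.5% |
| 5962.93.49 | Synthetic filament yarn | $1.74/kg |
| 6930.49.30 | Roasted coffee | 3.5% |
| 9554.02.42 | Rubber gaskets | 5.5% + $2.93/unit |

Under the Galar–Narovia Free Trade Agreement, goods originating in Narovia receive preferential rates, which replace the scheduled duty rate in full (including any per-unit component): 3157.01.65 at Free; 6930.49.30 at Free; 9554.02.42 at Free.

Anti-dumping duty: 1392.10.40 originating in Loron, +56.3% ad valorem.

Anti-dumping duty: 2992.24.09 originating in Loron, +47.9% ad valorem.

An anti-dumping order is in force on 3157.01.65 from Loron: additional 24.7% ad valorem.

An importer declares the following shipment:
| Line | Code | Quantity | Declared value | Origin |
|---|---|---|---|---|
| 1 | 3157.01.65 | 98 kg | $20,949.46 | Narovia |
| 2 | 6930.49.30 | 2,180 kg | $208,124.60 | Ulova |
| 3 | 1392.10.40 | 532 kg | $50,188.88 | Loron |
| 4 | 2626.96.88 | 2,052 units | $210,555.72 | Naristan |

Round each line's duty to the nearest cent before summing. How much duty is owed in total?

$68,391.89

Line 1 (3157.01.65, Narovia, 98 kg, $20,949.46):
Base rate for 3157.01.65 is $0.36/kg.
Origin Narovia qualifies under the Galar–Narovia agreement and 3157.01.65 is covered: preferential rate Free applies instead.
The additional-duty order on 3157.01.65 targets Loron, not Narovia; it does not apply.
Duty = $20,949.46 × 0% = $0.00.
Line 2 (6930.49.30, Ulova, 2,180 kg, $208,124.60):
Base rate for 6930.49.30 is 3.5%.
6930.49.30 has an FTA preferential rate, but origin Ulova is not Narovia; base rate stands.
Duty = $208,124.60 × 3.5% = $7,284.36.
Line 3 (1392.10.40, Loron, 532 kg, $50,188.88):
Base rate for 1392.10.40 is 16% + $3.12/kg.
Additional duty on 1392.10.40 from Loron: +56.3%. Applied ad valorem rate: 16% + 56.3% = 72.3%.
Duty = $50,188.88 × 72.3% + 532 × $3.12 = $37,946.40.
Line 4 (2626.96.88, Naristan, 2,052 units, $210,555.72):
Base rate for 2626.96.88 is 11%.
Duty = $210,555.72 × 11% = $23,161.13.
Total = $0.00 + $7,284.36 + $37,946.40 + $23,161.13 = $68,391.89.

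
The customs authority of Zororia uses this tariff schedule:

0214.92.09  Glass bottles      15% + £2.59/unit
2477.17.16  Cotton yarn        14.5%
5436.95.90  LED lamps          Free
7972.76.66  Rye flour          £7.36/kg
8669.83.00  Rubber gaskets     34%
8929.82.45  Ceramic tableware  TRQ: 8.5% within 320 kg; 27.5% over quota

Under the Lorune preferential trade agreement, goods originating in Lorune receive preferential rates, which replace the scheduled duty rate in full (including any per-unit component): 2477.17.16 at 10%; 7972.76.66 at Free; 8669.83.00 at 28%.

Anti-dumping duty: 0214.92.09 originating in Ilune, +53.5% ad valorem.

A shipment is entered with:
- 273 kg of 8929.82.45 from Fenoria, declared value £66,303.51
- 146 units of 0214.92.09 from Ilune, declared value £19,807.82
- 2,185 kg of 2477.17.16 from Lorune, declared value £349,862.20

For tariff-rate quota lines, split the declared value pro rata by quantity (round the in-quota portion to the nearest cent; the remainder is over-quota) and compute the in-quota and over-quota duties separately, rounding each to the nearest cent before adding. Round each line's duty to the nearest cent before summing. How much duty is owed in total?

£54,568.52

Line 1 (8929.82.45, Fenoria, 273 kg, £66,303.51):
Code 8929.82.45 is under a tariff-rate quota (threshold 320 kg). Quantity 273 kg is within the quota, so the in-quota rate 8.5% applies to the full value.
Duty = £66,303.51 × 8.5% = £5,635.80.
Line 2 (0214.92.09, Ilune, 146 units, £19,807.82):
Base rate for 0214.92.09 is 15% + £2.59/unit.
Additional duty on 0214.92.09 from Ilune: +53.5%. Applied ad valorem rate: 15% + 53.5% = 68.5%.
Duty = £19,807.82 × 68.5% + 146 × £2.59 = £13,946.50.
Line 3 (2477.17.16, Lorune, 2,185 kg, £349,862.20):
Base rate for 2477.17.16 is 14.5%.
Origin Lorune qualifies under the Zororia–Lorune agreement and 2477.17.16 is covered: preferential rate 10% applies instead.
Duty = £349,862.20 × 10% = £34,986.22.
Total = £5,635.80 + £13,946.50 + £34,986.22 = £54,568.52.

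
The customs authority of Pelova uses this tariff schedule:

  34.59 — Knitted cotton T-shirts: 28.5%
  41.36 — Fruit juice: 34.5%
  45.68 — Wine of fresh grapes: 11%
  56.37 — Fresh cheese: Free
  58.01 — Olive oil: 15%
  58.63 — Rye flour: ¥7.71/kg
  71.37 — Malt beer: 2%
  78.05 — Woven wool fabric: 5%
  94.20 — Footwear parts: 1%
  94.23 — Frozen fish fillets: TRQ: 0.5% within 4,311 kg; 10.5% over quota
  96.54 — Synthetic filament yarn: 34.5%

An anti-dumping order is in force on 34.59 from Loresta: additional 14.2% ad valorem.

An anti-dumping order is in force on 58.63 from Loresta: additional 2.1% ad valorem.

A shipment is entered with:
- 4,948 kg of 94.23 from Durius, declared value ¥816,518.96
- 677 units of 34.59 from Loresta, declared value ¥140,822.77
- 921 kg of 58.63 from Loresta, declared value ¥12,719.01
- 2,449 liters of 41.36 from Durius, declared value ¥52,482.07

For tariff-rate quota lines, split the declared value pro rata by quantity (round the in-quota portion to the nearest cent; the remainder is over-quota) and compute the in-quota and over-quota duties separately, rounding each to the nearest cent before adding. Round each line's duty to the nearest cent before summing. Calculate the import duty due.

Line 1 (94.23, Durius, 4,948 kg, ¥816,518.96):
Code 94.23 is under a tariff-rate quota (threshold 4,311 kg). In-quota: 4,311 kg at 0.5%; over-quota: 637 kg at 10.5%.
Pro-rata value split: in-quota = ¥816,518.96 × 4,311/4,948 = ¥711,401.22; over-quota = ¥816,518.96 − ¥711,401.22 = ¥105,117.74.
In-quota duty = ¥711,401.22 × 0.5% = ¥3,557.01. Over-quota duty = ¥105,117.74 × 10.5% = ¥11,037.36.
Line duty = ¥3,557.01 + ¥11,037.36 = ¥14,594.37.
Line 2 (34.59, Loresta, 677 units, ¥140,822.77):
Base rate for 34.59 is 28.5%.
Additional duty on 34.59 from Loresta: +14.2%. Applied ad valorem rate: 28.5% + 14.2% = 42.7%.
Duty = ¥140,822.77 × 42.7% = ¥60,131.32.
Line 3 (58.63, Loresta, 921 kg, ¥12,719.01):
Base rate for 58.63 is ¥7.71/kg.
Additional duty on 58.63 from Loresta: +2.1% ad valorem. Applied ad valorem rate = 2.1%.
Duty = ¥12,719.01 × 2.1% + 921 × ¥7.71 = ¥7,368.01.
Line 4 (41.36, Durius, 2,449 liters, ¥52,482.07):
Base rate for 41.36 is 34.5%.
Duty = ¥52,482.07 × 34.5% = ¥18,106.31.
Total = ¥14,594.37 + ¥60,131.32 + ¥7,368.01 + ¥18,106.31 = ¥100,200.01.

¥100,200.01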